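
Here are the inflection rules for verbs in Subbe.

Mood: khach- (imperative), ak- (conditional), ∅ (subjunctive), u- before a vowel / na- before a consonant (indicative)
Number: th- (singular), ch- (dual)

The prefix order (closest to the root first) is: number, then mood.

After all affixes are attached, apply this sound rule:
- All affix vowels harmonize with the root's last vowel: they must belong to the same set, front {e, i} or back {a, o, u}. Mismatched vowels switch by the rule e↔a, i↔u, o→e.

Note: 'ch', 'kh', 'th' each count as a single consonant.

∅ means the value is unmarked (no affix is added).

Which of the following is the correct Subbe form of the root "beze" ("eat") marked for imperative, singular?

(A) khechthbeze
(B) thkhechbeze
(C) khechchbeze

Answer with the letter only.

Attach number singular th- → thbeze.
Attach mood imperative khach- → khachthbeze.
Apply vowel harmony: khachthbeze → khechthbeze.
So the correct form is khechthbeze, option (A).
(C) khechchbeze is wrong: it uses dual instead of singular for number.
(B) thkhechbeze is wrong: it has the affixes in the wrong order.

A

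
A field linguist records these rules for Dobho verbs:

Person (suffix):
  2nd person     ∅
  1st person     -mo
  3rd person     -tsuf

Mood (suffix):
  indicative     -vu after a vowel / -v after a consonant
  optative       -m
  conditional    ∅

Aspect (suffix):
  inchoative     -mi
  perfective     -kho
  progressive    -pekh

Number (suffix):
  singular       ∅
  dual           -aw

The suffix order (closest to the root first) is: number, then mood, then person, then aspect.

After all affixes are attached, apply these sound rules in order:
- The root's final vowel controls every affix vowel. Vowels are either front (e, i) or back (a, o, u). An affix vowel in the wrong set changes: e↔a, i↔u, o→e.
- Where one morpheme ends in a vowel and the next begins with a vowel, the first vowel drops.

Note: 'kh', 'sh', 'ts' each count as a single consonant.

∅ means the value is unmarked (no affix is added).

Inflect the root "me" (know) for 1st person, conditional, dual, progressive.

Attach number dual -aw → meaw.
mood = conditional: zero marking, form stays meaw.
Attach person 1st person -mo → meawmo.
Attach aspect progressive -pekh → meawmopekh.
Apply vowel harmony: meawmopekh → meewmepekh.
Apply vowel deletion: meewmepekh → mewmepekh.

mewmepekh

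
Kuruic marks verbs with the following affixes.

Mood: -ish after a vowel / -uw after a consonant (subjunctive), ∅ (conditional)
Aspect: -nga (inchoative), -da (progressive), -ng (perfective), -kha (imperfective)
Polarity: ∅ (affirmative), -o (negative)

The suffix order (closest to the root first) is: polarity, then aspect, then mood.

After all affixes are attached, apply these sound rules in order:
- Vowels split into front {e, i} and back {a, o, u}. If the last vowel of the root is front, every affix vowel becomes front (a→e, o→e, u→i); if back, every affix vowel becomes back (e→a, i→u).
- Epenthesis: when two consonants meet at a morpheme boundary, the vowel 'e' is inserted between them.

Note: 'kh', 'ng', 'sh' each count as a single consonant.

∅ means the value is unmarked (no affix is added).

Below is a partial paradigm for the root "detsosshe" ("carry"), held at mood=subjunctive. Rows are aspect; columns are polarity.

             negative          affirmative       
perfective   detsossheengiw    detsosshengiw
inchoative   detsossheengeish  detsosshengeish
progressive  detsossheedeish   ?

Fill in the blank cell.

detsosshedeish

polarity = affirmative: zero marking, form stays detsosshe.
Attach aspect progressive -da → detsossheda.
Attach mood subjunctive -ish (after vowel 'a') → detsosshedaish.
Apply vowel harmony: detsosshedaish → detsosshedeish.
Epenthesis: no change.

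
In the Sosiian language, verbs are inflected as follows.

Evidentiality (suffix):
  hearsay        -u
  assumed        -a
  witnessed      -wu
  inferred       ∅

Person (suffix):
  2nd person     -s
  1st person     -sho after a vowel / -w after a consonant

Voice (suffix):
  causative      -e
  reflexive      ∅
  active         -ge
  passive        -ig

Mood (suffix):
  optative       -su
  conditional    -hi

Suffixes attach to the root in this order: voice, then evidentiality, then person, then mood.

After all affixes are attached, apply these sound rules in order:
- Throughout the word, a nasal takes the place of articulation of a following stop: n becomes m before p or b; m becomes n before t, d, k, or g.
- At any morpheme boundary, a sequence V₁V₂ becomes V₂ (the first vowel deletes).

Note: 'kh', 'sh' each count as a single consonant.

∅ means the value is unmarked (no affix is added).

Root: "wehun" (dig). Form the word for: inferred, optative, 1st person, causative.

wehuneshosu

Attach voice causative -e → wehune.
evidentiality = inferred: zero marking, form stays wehune.
Attach person 1st person -sho (after vowel 'e') → wehunesho.
Attach mood optative -su → wehuneshosu.
Nasal assimilation: no change.
Vowel deletion: no change.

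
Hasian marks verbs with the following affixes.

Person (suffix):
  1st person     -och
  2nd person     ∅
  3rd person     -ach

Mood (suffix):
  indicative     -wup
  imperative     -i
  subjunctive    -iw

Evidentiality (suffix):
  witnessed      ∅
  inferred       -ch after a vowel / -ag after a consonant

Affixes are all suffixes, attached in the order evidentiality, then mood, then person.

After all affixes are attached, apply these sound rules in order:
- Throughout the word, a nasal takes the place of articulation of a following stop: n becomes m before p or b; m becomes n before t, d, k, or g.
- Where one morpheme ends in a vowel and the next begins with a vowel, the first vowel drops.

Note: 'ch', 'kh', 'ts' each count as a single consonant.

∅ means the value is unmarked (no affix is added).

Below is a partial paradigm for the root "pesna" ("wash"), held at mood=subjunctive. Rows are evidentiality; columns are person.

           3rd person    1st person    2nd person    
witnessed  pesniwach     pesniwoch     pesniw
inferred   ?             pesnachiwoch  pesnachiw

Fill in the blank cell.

pesnachiwach

Attach evidentiality inferred -ch (after vowel 'a') → pesnach.
Attach mood subjunctive -iw → pesnachiw.
Attach person 3rd person -ach → pesnachiwach.
Nasal assimilation: no change.
Vowel deletion: no change.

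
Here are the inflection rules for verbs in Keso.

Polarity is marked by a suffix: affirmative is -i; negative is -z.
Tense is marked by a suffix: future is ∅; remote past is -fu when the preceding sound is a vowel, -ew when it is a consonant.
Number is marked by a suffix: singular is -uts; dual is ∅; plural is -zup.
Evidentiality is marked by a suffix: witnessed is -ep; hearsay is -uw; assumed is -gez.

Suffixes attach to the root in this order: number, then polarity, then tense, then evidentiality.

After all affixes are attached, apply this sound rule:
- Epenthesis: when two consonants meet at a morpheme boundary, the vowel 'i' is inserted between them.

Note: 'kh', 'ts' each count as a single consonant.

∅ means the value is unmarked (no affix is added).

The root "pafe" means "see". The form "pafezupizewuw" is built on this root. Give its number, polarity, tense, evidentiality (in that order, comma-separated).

plural, negative, remote past, hearsay

Segment: pafe-zup-z-ew-uw.
number: -zup → plural.
polarity: -z → negative.
tense: -fu/ew → remote past.
evidentiality: -uw → hearsay.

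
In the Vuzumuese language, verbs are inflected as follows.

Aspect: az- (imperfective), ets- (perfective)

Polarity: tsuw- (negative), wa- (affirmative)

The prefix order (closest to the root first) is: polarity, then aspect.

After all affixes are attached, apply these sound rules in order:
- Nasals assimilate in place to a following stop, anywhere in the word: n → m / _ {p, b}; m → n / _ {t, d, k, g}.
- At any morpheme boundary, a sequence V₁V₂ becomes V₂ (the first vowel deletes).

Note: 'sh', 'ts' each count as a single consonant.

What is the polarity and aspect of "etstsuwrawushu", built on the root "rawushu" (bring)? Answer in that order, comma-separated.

Segment: ets-tsuw-rawushu.
polarity: tsuw- → negative.
aspect: ets- → perfective.

negative, perfective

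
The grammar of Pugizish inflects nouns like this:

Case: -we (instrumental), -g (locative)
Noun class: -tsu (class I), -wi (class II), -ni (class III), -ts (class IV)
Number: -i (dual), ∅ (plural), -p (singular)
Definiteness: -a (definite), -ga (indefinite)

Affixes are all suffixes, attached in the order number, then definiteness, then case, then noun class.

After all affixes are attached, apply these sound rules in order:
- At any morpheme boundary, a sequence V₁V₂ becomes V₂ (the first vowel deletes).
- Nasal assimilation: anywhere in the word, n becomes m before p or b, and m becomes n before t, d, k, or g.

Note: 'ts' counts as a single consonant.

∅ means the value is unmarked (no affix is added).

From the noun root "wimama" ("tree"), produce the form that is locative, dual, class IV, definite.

Attach number dual -i → wimamai.
Attach definiteness definite -a → wimamaia.
Attach case locative -g → wimamaiag.
Attach noun class class IV -ts → wimamaiagts.
Apply vowel deletion: wimamaiagts → wimamagts.
Nasal assimilation: no change.

wimamagts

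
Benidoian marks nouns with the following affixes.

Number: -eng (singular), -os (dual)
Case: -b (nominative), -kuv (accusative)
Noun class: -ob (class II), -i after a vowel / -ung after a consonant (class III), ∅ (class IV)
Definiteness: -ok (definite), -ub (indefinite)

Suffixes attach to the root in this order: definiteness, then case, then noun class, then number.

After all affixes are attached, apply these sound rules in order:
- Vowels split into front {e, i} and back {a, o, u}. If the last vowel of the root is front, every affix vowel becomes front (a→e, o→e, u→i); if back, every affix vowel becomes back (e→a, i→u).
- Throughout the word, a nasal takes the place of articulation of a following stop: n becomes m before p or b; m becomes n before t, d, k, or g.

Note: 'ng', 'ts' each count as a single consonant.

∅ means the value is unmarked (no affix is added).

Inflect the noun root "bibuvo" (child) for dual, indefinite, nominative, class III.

bibuvoubbungos

Attach definiteness indefinite -ub → bibuvoub.
Attach case nominative -b → bibuvoubb.
Attach noun class class III -ung (after consonant 'b') → bibuvoubbung.
Attach number dual -os → bibuvoubbungos.
Vowel harmony: no change.
Nasal assimilation: no change.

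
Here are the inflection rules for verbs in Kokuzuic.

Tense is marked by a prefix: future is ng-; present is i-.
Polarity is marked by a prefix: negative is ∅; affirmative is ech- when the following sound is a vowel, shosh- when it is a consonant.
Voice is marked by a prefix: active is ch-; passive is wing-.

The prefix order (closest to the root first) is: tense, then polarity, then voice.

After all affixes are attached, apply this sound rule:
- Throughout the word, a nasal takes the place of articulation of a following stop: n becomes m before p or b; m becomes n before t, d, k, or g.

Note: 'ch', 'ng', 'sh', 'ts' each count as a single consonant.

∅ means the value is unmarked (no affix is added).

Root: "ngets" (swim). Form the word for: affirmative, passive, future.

Attach tense future ng- → ngngets.
Attach polarity affirmative shosh- (before consonant 'ng') → shoshngngets.
Attach voice passive wing- → wingshoshngngets.
Nasal assimilation: no change.

wingshoshngngets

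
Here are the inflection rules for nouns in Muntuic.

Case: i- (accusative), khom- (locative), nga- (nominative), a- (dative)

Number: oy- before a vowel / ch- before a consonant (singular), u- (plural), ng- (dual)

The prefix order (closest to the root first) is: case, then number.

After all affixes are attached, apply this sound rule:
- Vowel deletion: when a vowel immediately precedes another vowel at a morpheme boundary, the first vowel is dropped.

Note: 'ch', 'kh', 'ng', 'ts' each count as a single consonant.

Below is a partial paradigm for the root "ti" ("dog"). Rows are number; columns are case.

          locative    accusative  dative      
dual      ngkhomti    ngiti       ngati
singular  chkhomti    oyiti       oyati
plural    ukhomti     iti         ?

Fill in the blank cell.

Attach case dative a- → ati.
Attach number plural u- → uati.
Apply vowel deletion: uati → ati.

ati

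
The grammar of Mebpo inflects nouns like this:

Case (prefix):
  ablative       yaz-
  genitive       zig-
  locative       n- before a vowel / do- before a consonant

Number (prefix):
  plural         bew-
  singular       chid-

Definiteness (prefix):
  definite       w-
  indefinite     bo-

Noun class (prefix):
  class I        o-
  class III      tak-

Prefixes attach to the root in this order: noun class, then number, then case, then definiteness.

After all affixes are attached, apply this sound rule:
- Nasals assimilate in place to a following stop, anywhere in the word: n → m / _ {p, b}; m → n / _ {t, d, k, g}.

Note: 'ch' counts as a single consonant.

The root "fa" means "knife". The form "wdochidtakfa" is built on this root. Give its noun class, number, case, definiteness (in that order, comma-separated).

Segment: w-do-chid-tak-fa.
noun class: tak- → class III.
number: chid- → singular.
case: n/do- → locative.
definiteness: w- → definite.

class III, singular, locative, definite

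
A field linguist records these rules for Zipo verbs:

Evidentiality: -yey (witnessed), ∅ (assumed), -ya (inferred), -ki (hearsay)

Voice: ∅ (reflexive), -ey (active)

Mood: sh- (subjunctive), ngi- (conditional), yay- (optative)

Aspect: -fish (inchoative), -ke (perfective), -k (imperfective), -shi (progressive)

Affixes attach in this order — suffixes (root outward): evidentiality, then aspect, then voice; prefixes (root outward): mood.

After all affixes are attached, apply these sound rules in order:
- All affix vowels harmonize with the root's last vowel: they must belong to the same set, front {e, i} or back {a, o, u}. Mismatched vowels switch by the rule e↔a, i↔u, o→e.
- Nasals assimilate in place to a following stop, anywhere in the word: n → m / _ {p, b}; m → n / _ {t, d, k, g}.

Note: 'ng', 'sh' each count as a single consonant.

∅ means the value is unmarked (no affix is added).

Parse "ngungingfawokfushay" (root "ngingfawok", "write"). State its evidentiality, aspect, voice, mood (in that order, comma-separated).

assumed, inchoative, active, conditional

Segment: ngi-ngingfawok-fish-ey.
evidentiality: ∅ → assumed.
aspect: -fish → inchoative.
voice: -ey → active.
mood: ngi- → conditional.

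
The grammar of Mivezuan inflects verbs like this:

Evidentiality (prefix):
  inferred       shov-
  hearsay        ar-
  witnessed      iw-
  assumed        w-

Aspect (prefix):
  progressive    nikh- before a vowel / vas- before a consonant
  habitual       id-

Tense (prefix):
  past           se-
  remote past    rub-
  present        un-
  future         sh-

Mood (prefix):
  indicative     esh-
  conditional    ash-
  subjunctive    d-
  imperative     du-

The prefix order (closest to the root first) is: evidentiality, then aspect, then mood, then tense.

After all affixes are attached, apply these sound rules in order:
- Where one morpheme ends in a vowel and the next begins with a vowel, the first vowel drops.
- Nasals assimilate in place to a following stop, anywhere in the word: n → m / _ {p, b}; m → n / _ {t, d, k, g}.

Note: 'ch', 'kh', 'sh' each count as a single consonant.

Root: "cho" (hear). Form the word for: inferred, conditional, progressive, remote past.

rubashvasshovcho

Attach evidentiality inferred shov- → shovcho.
Attach aspect progressive vas- (before consonant 'sh') → vasshovcho.
Attach mood conditional ash- → ashvasshovcho.
Attach tense remote past rub- → rubashvasshovcho.
Vowel deletion: no change.
Nasal assimilation: no change.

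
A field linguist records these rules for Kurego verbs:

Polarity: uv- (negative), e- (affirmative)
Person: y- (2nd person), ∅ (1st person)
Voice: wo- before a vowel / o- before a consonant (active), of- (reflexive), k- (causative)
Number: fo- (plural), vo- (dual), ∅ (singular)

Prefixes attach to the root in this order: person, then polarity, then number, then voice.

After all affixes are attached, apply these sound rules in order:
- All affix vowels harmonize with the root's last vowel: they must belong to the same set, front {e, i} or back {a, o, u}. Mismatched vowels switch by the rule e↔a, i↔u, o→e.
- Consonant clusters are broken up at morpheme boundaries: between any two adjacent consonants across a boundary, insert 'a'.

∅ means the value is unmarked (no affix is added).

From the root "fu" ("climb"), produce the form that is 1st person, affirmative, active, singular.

person = 1st person: zero marking, form stays fu.
Attach polarity affirmative e- → efu.
number = singular: zero marking, form stays efu.
Attach voice active wo- (before vowel 'e') → woefu.
Apply vowel harmony: woefu → woafu.
Epenthesis: no change.

woafu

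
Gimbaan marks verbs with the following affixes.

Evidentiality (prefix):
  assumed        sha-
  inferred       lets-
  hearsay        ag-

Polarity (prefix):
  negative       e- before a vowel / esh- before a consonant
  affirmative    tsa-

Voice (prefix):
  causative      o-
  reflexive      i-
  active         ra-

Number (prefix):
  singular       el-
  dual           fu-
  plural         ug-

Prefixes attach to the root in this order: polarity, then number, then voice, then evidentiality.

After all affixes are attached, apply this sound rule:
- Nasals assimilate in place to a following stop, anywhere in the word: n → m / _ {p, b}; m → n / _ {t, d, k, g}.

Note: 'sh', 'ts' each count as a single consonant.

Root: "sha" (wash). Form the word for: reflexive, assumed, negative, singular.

Attach polarity negative esh- (before consonant 'sh') → eshsha.
Attach number singular el- → eleshsha.
Attach voice reflexive i- → ieleshsha.
Attach evidentiality assumed sha- → shaieleshsha.
Nasal assimilation: no change.

shaieleshsha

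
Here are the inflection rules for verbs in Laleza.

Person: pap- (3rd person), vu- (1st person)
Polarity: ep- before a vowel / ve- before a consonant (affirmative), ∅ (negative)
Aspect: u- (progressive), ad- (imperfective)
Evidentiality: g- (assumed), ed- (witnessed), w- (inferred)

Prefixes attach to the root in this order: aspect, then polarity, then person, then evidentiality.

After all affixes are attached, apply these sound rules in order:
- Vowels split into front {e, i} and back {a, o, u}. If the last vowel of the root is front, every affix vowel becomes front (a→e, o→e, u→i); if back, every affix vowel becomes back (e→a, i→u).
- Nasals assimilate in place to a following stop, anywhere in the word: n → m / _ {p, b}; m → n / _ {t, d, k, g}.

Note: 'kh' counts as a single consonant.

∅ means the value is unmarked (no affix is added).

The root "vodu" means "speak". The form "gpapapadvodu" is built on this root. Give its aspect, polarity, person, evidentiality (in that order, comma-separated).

Segment: g-pap-ep-ad-vodu.
aspect: ad- → imperfective.
polarity: ep/ve- → affirmative.
person: pap- → 3rd person.
evidentiality: g- → assumed.

imperfective, affirmative, 3rd person, assumed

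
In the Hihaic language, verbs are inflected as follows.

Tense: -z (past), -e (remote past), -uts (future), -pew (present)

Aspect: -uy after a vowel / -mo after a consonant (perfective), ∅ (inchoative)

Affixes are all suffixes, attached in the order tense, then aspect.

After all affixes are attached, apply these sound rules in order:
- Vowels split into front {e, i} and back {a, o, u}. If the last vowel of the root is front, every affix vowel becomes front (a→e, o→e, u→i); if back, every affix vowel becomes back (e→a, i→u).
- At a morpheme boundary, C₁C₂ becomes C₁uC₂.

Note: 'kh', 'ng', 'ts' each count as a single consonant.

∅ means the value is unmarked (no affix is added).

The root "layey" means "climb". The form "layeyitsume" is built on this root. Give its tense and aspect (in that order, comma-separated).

Segment: layey-uts-mo.
tense: -uts → future.
aspect: -uy/mo → perfective.

future, perfective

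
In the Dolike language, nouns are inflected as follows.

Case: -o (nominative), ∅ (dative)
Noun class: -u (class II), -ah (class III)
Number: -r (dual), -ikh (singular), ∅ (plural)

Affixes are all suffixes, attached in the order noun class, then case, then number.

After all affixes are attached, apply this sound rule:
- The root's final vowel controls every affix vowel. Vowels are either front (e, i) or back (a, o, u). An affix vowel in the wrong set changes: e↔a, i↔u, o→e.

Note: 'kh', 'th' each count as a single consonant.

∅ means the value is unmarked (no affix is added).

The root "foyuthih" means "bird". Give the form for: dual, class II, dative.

foyuthihir

Attach noun class class II -u → foyuthihu.
case = dative: zero marking, form stays foyuthihu.
Attach number dual -r → foyuthihur.
Apply vowel harmony: foyuthihur → foyuthihir.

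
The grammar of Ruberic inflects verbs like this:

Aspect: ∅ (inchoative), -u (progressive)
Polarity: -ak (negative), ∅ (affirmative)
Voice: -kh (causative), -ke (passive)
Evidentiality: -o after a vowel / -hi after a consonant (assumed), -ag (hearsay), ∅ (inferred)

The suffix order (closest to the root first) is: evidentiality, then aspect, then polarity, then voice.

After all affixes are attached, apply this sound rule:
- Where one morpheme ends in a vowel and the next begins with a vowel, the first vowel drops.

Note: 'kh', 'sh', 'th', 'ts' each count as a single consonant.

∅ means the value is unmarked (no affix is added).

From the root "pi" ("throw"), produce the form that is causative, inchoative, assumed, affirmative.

pokh

Attach evidentiality assumed -o (after vowel 'i') → pio.
aspect = inchoative: zero marking, form stays pio.
polarity = affirmative: zero marking, form stays pio.
Attach voice causative -kh → piokh.
Apply vowel deletion: piokh → pokh.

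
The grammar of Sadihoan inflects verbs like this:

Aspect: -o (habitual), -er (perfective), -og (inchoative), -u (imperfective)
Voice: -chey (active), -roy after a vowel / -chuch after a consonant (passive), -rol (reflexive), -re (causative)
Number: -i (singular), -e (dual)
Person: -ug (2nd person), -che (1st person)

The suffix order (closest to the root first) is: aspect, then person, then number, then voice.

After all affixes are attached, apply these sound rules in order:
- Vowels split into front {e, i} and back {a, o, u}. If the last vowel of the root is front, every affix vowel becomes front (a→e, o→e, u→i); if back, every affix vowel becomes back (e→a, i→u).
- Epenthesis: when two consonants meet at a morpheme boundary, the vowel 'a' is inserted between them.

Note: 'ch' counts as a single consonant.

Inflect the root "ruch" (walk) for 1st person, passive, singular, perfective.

rucharachauroy

Attach aspect perfective -er → rucher.
Attach person 1st person -che → rucherche.
Attach number singular -i → rucherchei.
Attach voice passive -roy (after vowel 'i') → ruchercheiroy.
Apply vowel harmony: ruchercheiroy → rucharchauroy.
Apply epenthesis: rucharchauroy → rucharachauroy.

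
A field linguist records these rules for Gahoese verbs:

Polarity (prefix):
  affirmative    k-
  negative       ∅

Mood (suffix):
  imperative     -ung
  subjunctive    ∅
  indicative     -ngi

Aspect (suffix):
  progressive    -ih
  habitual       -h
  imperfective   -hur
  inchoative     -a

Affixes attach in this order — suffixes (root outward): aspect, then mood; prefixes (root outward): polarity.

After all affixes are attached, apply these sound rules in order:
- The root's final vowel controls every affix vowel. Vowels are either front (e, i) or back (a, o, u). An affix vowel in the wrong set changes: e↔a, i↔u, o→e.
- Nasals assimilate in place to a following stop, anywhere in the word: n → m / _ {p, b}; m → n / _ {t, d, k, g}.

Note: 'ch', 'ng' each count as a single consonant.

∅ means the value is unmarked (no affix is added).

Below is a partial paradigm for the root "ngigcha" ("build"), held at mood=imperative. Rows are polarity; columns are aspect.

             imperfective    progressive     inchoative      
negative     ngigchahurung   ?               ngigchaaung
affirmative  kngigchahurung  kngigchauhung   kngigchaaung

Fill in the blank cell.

ngigchauhung

polarity = negative: zero marking, form stays ngigcha.
Attach aspect progressive -ih → ngigchaih.
Attach mood imperative -ung → ngigchaihung.
Apply vowel harmony: ngigchaihung → ngigchauhung.
Nasal assimilation: no change.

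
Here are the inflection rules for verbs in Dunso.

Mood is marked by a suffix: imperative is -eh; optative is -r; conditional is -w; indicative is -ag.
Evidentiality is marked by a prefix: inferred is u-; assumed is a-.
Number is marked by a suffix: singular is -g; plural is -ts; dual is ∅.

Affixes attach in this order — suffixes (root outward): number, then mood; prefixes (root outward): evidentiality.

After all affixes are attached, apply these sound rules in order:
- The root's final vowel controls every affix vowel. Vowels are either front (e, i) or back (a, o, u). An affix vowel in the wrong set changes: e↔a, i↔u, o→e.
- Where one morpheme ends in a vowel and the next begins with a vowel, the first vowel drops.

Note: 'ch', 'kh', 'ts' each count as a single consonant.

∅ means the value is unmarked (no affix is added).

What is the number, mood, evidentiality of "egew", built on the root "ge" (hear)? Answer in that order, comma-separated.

dual, conditional, assumed

Segment: a-ge-w.
number: ∅ → dual.
mood: -w → conditional.
evidentiality: a- → assumed.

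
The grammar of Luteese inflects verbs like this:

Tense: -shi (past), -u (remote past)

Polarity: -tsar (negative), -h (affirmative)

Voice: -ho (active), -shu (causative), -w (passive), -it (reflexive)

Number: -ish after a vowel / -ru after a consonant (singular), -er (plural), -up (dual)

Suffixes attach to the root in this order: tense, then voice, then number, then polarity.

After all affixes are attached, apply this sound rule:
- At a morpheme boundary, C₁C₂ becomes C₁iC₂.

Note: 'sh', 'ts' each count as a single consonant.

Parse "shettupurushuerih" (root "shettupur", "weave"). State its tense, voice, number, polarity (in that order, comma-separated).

Segment: shettupur-u-shu-er-h.
tense: -u → remote past.
voice: -shu → causative.
number: -er → plural.
polarity: -h → affirmative.

remote past, causative, plural, affirmative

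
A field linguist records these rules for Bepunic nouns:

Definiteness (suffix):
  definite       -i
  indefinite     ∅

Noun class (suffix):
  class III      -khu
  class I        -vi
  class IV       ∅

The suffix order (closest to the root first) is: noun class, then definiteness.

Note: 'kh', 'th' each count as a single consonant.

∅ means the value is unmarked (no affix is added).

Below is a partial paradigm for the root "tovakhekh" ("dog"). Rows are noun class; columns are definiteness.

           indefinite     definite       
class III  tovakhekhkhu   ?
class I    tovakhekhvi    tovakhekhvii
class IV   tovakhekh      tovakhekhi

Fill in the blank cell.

tovakhekhkhui

Attach noun class class III -khu → tovakhekhkhu.
Attach definiteness definite -i → tovakhekhkhui.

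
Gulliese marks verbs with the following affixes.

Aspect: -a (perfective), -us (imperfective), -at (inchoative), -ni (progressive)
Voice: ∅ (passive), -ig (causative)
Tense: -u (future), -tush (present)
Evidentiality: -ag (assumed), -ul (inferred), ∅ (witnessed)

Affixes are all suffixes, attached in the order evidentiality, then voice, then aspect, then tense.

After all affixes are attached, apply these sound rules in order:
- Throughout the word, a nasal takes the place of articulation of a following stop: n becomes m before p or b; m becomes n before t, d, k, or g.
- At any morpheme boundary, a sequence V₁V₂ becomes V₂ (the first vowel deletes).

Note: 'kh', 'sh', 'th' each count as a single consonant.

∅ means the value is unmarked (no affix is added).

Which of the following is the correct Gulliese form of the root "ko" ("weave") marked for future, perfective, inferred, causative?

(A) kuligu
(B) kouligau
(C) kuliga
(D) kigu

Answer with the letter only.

Attach evidentiality inferred -ul → koul.
Attach voice causative -ig → koulig.
Attach aspect perfective -a → kouliga.
Attach tense future -u → kouligau.
Nasal assimilation: no change.
Apply vowel deletion: kouligau → kuligu.
So the correct form is kuligu, option (A).
(C) kuliga is wrong: it has the affixes in the wrong order.
(B) kouligau is wrong: it fails to apply the sound rule(s).
(D) kigu is wrong: it uses witnessed instead of inferred for evidentiality.

A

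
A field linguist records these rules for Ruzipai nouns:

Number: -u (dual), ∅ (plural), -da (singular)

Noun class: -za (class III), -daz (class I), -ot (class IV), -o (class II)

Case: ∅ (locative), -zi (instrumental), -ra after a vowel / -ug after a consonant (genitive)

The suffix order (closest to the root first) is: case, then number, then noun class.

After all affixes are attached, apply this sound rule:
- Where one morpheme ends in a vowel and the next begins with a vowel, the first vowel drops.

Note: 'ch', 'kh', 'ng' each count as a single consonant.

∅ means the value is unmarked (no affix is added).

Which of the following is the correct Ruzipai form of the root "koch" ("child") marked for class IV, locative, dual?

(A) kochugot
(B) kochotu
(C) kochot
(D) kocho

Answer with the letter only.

C

case = locative: zero marking, form stays koch.
Attach number dual -u → kochu.
Attach noun class class IV -ot → kochuot.
Apply vowel deletion: kochuot → kochot.
So the correct form is kochot, option (C).
(A) kochugot is wrong: it uses genitive instead of locative for case.
(B) kochotu is wrong: it has the affixes in the wrong order.
(D) kocho is wrong: it uses class II instead of class IV for noun class.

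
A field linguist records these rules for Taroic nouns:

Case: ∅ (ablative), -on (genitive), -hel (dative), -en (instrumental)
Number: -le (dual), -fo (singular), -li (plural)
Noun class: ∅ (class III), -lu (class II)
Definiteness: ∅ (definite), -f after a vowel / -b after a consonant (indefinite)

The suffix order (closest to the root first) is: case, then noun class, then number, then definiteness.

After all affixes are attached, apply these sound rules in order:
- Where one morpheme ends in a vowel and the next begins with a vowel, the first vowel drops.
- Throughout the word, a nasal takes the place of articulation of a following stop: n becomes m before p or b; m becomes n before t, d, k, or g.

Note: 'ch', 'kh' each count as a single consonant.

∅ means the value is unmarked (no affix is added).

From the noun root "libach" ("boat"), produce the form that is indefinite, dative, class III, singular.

libachhelfof

Attach case dative -hel → libachhel.
noun class = class III: zero marking, form stays libachhel.
Attach number singular -fo → libachhelfo.
Attach definiteness indefinite -f (after vowel 'o') → libachhelfof.
Vowel deletion: no change.
Nasal assimilation: no change.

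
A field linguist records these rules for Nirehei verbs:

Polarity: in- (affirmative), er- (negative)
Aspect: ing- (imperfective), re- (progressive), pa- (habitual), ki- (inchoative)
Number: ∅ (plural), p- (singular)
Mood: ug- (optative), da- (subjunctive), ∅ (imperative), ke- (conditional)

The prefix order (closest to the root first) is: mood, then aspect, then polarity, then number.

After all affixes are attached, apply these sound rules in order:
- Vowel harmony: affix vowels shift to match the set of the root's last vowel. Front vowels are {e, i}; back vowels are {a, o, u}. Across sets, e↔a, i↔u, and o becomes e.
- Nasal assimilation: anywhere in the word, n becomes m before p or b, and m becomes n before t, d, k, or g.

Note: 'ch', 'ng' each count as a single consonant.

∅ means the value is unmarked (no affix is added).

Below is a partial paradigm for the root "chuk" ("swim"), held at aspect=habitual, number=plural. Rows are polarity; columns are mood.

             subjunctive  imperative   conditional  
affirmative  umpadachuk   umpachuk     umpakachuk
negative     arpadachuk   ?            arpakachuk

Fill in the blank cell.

mood = imperative: zero marking, form stays chuk.
Attach aspect habitual pa- → pachuk.
Attach polarity negative er- → erpachuk.
number = plural: zero marking, form stays erpachuk.
Apply vowel harmony: erpachuk → arpachuk.
Nasal assimilation: no change.

arpachuk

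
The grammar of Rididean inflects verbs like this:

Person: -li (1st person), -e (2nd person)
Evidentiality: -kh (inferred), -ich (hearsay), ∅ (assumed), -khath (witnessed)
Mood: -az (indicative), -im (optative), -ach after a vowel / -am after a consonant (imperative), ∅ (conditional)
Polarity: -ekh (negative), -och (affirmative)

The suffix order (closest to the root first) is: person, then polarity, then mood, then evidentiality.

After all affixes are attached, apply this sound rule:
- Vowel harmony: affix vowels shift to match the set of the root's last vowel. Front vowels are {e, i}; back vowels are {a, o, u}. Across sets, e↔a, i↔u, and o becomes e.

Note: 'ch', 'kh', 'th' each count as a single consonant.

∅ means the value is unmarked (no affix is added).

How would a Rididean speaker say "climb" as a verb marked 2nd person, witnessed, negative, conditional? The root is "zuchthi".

Attach person 2nd person -e → zuchthie.
Attach polarity negative -ekh → zuchthieekh.
mood = conditional: zero marking, form stays zuchthieekh.
Attach evidentiality witnessed -khath → zuchthieekhkhath.
Apply vowel harmony: zuchthieekhkhath → zuchthieekhkheth.

zuchthieekhkheth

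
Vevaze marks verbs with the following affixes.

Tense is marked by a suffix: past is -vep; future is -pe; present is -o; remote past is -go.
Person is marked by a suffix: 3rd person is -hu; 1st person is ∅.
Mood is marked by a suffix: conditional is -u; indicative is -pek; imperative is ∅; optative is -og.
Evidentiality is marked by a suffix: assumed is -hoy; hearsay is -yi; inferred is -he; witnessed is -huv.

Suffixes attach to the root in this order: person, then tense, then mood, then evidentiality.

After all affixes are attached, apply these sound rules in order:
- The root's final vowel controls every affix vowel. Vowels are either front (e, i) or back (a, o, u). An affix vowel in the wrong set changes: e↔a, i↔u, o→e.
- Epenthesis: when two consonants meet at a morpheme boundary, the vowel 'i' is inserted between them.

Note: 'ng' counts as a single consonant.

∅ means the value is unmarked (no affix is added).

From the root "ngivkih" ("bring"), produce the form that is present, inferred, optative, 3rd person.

Attach person 3rd person -hu → ngivkihhu.
Attach tense present -o → ngivkihhuo.
Attach mood optative -og → ngivkihhuoog.
Attach evidentiality inferred -he → ngivkihhuooghe.
Apply vowel harmony: ngivkihhuooghe → ngivkihhieeghe.
Apply epenthesis: ngivkihhieeghe → ngivkihihieegihe.

ngivkihihieegihe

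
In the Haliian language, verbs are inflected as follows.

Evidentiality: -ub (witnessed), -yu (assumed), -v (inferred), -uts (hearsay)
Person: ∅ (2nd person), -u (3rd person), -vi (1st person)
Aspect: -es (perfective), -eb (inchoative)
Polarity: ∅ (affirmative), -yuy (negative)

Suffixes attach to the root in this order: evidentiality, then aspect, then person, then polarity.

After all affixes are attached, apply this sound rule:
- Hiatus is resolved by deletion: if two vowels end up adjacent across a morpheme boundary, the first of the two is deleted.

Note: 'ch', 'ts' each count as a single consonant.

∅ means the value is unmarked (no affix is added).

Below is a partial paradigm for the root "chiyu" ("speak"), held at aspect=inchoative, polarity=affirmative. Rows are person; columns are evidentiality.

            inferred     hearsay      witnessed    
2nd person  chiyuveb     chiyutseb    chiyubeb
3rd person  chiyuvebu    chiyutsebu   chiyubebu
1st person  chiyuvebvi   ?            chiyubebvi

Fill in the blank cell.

Attach evidentiality hearsay -uts → chiyuuts.
Attach aspect inchoative -eb → chiyuutseb.
Attach person 1st person -vi → chiyuutsebvi.
polarity = affirmative: zero marking, form stays chiyuutsebvi.
Apply vowel deletion: chiyuutsebvi → chiyutsebvi.

chiyutsebvi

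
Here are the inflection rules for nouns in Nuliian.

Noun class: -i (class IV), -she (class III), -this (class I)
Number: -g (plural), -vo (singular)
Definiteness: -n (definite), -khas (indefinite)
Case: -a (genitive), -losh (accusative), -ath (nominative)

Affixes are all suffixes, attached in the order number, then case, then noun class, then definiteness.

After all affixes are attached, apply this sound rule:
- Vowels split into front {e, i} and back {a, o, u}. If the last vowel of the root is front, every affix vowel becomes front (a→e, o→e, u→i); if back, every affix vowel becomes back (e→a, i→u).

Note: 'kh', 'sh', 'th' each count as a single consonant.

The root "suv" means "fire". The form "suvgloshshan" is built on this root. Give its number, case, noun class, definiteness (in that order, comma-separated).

Segment: suv-g-losh-she-n.
number: -g → plural.
case: -losh → accusative.
noun class: -she → class III.
definiteness: -n → definite.

plural, accusative, class III, definite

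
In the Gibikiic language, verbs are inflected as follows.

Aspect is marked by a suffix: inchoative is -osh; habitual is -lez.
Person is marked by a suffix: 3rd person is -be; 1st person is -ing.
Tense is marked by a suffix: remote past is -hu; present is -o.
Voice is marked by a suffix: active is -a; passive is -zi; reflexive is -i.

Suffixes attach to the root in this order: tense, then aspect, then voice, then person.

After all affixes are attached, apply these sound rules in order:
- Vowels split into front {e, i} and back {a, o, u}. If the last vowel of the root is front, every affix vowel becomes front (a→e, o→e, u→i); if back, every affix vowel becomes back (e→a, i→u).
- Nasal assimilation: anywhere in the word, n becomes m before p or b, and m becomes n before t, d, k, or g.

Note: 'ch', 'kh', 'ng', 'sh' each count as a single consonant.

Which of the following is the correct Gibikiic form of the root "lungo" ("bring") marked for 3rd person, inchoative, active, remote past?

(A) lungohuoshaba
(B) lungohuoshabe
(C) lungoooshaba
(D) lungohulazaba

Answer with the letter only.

Attach tense remote past -hu → lungohu.
Attach aspect inchoative -osh → lungohuosh.
Attach voice active -a → lungohuosha.
Attach person 3rd person -be → lungohuoshabe.
Apply vowel harmony: lungohuoshabe → lungohuoshaba.
Nasal assimilation: no change.
So the correct form is lungohuoshaba, option (A).
(C) lungoooshaba is wrong: it uses present instead of remote past for tense.
(D) lungohulazaba is wrong: it uses habitual instead of inchoative for aspect.
(B) lungohuoshabe is wrong: it fails to apply the sound rule(s).

A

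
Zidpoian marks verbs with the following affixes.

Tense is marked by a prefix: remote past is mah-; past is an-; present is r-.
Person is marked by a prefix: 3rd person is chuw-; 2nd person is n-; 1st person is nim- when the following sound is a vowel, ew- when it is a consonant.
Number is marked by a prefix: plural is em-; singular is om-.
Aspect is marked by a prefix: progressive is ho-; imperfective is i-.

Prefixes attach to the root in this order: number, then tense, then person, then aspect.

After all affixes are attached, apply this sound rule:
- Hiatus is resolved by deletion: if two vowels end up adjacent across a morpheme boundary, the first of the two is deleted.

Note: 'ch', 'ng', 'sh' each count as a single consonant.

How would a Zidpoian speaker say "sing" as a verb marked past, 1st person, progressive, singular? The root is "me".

Attach number singular om- → omme.
Attach tense past an- → anomme.
Attach person 1st person nim- (before vowel 'a') → nimanomme.
Attach aspect progressive ho- → honimanomme.
Vowel deletion: no change.

honimanomme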